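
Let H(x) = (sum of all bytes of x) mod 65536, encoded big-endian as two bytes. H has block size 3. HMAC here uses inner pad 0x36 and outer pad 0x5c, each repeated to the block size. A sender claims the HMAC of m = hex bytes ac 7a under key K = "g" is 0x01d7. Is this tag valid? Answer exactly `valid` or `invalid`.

valid

Key "g" = 67 is 1 byte ≤ B = 3; zero-pad to 3 bytes: K' = 67 00 00.
K' ⊕ ipad = 51 36 36; K' ⊕ opad = 3b 5c 5c.
Inner hash: sum = 81+54+54+172+122 = 483 → 01 e3.
Outer hash (recomputed tag): sum = 59+92+92+1+227 = 471 → 01 d7.
Recomputed tag = 01d7; claimed = 01d7 → match.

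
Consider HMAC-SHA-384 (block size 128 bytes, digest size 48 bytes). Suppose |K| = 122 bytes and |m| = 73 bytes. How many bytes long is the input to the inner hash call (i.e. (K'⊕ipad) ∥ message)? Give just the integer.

201

Key is 122 ≤ 128 bytes, zero-padded: |K'| = 128.
Inner input = (K'⊕ipad) ∥ m → 128 + 73 = 201 bytes.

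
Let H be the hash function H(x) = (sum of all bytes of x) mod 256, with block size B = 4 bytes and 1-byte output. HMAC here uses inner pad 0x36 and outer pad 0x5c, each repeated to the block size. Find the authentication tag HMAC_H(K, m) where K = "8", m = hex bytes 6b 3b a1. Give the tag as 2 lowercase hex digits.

Key "8" = 38 is 1 byte ≤ B = 4; zero-pad to 4 bytes: K' = 38 00 00 00.
K' ⊕ ipad = 0e 36 36 36.  K' ⊕ opad = 64 5c 5c 5c.
Inner input = (K'⊕ipad) ∥ m = 0e 36 36 36 ∥ 6b 3b a1.
Inner hash: sum = 14+54+54+54+107+59+161 = 503; mod 256 = 247 → f7.
Outer input = (K'⊕opad) ∥ inner = 64 5c 5c 5c ∥ f7.
Outer hash (tag): sum = 100+92+92+92+247 = 623; mod 256 = 111 → 6f.

6f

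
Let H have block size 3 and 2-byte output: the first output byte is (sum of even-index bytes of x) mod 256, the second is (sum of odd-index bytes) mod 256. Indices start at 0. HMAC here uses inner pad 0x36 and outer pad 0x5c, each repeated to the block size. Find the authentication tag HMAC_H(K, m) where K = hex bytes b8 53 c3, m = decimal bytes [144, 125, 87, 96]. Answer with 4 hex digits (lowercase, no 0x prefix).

cf6f

Key hex bytes b8 53 c3 is exactly B = 3 bytes: K' = b8 53 c3.
K' ⊕ ipad = 8e 65 f5.  K' ⊕ opad = e4 0f 9f.
Inner input = (K'⊕ipad) ∥ m = 8e 65 f5 ∥ 90 7d 57 60.
Inner hash: even-index sum = 608 mod 256 = 96; odd-index sum = 332 mod 256 = 76 → 60 4c.
Outer input = (K'⊕opad) ∥ inner = e4 0f 9f ∥ 60 4c.
Outer hash (tag): even-index sum = 463 mod 256 = 207; odd-index sum = 111 mod 256 = 111 → cf 6f.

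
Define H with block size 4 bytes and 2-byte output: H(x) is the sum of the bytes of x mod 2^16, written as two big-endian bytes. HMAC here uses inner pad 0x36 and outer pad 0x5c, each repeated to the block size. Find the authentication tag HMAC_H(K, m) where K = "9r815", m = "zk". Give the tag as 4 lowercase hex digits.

Key "9r815" = 39 72 38 31 35 is 5 bytes > B = 4, so hash it first: H(key) = 01 49, then zero-pad to 4 bytes: K' = 01 49 00 00.
K' ⊕ ipad = 37 7f 36 36.  K' ⊕ opad = 5d 15 5c 5c.
Inner input = (K'⊕ipad) ∥ m = 37 7f 36 36 ∥ 7a 6b.
Inner hash: sum = 55+127+54+54+122+107 = 519 → 02 07.
Outer input = (K'⊕opad) ∥ inner = 5d 15 5c 5c ∥ 02 07.
Outer hash (tag): sum = 93+21+92+92+2+7 = 307 → 01 33.

0133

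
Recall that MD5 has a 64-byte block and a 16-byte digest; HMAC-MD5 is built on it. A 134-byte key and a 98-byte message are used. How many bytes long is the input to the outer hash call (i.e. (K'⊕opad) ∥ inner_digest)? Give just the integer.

Key is 134 > 64 bytes, so it is hashed to 16 bytes then zero-padded to 64: |K'| = 64.
Outer input = (K'⊕opad) ∥ H(inner) → 64 + 16 = 80 bytes.

80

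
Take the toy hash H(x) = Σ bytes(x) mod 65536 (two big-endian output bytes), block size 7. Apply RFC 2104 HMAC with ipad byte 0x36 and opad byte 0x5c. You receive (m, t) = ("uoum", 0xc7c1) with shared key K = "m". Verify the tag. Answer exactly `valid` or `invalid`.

Key "m" = 6d is 1 byte ≤ B = 7; zero-pad to 7 bytes: K' = 6d 00 00 00 00 00 00.
K' ⊕ ipad = 5b 36 36 36 36 36 36; K' ⊕ opad = 31 5c 5c 5c 5c 5c 5c.
Inner hash: sum = 91+54+54+54+54+54+54+117+111+117+109 = 869 → 03 65.
Outer hash (recomputed tag): sum = 49+92+92+92+92+92+92+3+101 = 705 → 02 c1.
Recomputed tag = 02c1; claimed = c7c1 → mismatch.

invalid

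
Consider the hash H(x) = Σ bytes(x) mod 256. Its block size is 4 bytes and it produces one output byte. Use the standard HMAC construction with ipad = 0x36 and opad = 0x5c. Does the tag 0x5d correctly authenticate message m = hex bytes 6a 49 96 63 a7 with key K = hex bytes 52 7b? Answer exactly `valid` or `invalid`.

valid

Key hex bytes 52 7b is 2 bytes ≤ B = 4; zero-pad to 4 bytes: K' = 52 7b 00 00.
K' ⊕ ipad = 64 4d 36 36; K' ⊕ opad = 0e 27 5c 5c.
Inner hash: sum = 100+77+54+54+106+73+150+99+167 = 880; mod 256 = 112 → 70.
Outer hash (recomputed tag): sum = 14+39+92+92+112 = 349; mod 256 = 93 → 5d.
Recomputed tag = 5d; claimed = 5d → match.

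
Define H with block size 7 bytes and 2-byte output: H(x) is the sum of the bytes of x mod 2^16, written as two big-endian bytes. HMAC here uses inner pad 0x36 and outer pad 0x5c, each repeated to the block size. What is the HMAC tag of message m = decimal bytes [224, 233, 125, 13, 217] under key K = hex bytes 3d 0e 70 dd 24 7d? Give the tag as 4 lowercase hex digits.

028d

Key hex bytes 3d 0e 70 dd 24 7d is 6 bytes ≤ B = 7; zero-pad to 7 bytes: K' = 3d 0e 70 dd 24 7d 00.
K' ⊕ ipad = 0b 38 46 eb 12 4b 36.  K' ⊕ opad = 61 52 2c 81 78 21 5c.
Inner input = (K'⊕ipad) ∥ m = 0b 38 46 eb 12 4b 36 ∥ e0 e9 7d 0d d9.
Inner hash: sum = 11+56+70+235+18+75+54+224+233+125+13+217 = 1331 → 05 33.
Outer input = (K'⊕opad) ∥ inner = 61 52 2c 81 78 21 5c ∥ 05 33.
Outer hash (tag): sum = 97+82+44+129+120+33+92+5+51 = 653 → 02 8d.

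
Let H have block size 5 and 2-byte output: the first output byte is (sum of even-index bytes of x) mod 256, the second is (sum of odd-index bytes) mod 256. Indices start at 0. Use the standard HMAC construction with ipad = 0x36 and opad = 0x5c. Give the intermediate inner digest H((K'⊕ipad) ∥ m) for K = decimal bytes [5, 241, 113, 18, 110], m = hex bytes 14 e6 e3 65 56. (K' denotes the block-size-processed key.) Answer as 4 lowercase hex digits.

Key decimal bytes [5, 241, 113, 18, 110] = 05 f1 71 12 6e is exactly B = 5 bytes: K' = 05 f1 71 12 6e.
K' ⊕ ipad = 33 c7 47 24 58.
Inner input = 33 c7 47 24 58 ∥ 14 e6 e3 65 56.
Inner hash: even-index sum = 541 mod 256 = 29; odd-index sum = 568 mod 256 = 56 → 1d 38.

1d38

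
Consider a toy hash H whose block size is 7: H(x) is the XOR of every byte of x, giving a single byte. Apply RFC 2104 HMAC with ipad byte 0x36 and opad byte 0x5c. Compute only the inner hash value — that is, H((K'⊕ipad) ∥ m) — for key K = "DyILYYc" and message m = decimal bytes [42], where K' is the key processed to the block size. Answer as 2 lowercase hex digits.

Key "DyILYYc" = 44 79 49 4c 59 59 63 is exactly B = 7 bytes: K' = 44 79 49 4c 59 59 63.
K' ⊕ ipad = 72 4f 7f 7a 6f 6f 55.
Inner input = 72 4f 7f 7a 6f 6f 55 ∥ 2a.
Inner hash: XOR 72⊕4f⊕7f⊕7a⊕6f⊕6f⊕55⊕2a = 47.

47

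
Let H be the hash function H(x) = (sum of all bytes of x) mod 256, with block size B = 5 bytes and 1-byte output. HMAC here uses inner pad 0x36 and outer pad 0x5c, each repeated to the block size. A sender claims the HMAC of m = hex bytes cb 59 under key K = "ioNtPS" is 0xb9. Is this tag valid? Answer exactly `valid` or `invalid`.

invalid

Key "ioNtPS" = 69 6f 4e 74 50 53 is 6 bytes > B = 5, so hash it first: H(key) = 3d, then zero-pad to 5 bytes: K' = 3d 00 00 00 00.
K' ⊕ ipad = 0b 36 36 36 36; K' ⊕ opad = 61 5c 5c 5c 5c.
Inner hash: sum = 11+54+54+54+54+203+89 = 519; mod 256 = 7 → 07.
Outer hash (recomputed tag): sum = 97+92+92+92+92+7 = 472; mod 256 = 216 → d8.
Recomputed tag = d8; claimed = b9 → mismatch.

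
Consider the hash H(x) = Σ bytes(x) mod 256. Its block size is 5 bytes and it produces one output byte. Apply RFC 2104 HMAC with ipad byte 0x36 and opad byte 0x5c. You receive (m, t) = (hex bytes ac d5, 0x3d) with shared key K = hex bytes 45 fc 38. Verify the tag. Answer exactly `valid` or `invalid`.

invalid

Key hex bytes 45 fc 38 is 3 bytes ≤ B = 5; zero-pad to 5 bytes: K' = 45 fc 38 00 00.
K' ⊕ ipad = 73 ca 0e 36 36; K' ⊕ opad = 19 a0 64 5c 5c.
Inner hash: sum = 115+202+14+54+54+172+213 = 824; mod 256 = 56 → 38.
Outer hash (recomputed tag): sum = 25+160+100+92+92+56 = 525; mod 256 = 13 → 0d.
Recomputed tag = 0d; claimed = 3d → mismatch.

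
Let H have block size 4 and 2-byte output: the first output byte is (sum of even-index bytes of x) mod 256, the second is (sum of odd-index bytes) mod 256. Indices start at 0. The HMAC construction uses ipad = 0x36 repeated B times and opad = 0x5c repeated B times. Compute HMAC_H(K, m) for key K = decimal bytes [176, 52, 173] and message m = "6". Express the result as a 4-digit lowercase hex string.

34fc

Key decimal bytes [176, 52, 173] = b0 34 ad is 3 bytes ≤ B = 4; zero-pad to 4 bytes: K' = b0 34 ad 00.
K' ⊕ ipad = 86 02 9b 36.  K' ⊕ opad = ec 68 f1 5c.
Inner input = (K'⊕ipad) ∥ m = 86 02 9b 36 ∥ 36.
Inner hash: even-index sum = 343 mod 256 = 87; odd-index sum = 56 mod 256 = 56 → 57 38.
Outer input = (K'⊕opad) ∥ inner = ec 68 f1 5c ∥ 57 38.
Outer hash (tag): even-index sum = 564 mod 256 = 52; odd-index sum = 252 mod 256 = 252 → 34 fc.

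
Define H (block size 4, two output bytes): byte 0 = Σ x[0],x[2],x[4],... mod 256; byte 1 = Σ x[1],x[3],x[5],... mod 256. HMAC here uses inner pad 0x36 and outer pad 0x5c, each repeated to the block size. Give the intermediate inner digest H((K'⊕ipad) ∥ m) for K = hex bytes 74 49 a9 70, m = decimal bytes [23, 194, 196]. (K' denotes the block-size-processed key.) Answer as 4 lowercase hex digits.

bc87

Key hex bytes 74 49 a9 70 is exactly B = 4 bytes: K' = 74 49 a9 70.
K' ⊕ ipad = 42 7f 9f 46.
Inner input = 42 7f 9f 46 ∥ 17 c2 c4.
Inner hash: even-index sum = 444 mod 256 = 188; odd-index sum = 391 mod 256 = 135 → bc 87.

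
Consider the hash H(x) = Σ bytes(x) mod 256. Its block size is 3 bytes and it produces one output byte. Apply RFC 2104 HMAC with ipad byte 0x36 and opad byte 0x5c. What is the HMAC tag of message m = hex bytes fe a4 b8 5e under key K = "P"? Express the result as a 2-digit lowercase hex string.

Key "P" = 50 is 1 byte ≤ B = 3; zero-pad to 3 bytes: K' = 50 00 00.
K' ⊕ ipad = 66 36 36.  K' ⊕ opad = 0c 5c 5c.
Inner input = (K'⊕ipad) ∥ m = 66 36 36 ∥ fe a4 b8 5e.
Inner hash: sum = 102+54+54+254+164+184+94 = 906; mod 256 = 138 → 8a.
Outer input = (K'⊕opad) ∥ inner = 0c 5c 5c ∥ 8a.
Outer hash (tag): sum = 12+92+92+138 = 334; mod 256 = 78 → 4e.

4e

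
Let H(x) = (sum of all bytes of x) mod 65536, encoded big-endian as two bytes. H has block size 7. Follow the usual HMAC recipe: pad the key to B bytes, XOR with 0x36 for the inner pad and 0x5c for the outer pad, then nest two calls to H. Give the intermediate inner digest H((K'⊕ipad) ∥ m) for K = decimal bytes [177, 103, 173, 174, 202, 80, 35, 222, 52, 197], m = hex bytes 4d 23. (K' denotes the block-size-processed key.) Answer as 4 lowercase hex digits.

0262

Key decimal bytes [177, 103, 173, 174, 202, 80, 35, 222, 52, 197] = b1 67 ad ae ca 50 23 de 34 c5 is 10 bytes > B = 7, so hash it first: H(key) = 05 87, then zero-pad to 7 bytes: K' = 05 87 00 00 00 00 00.
K' ⊕ ipad = 33 b1 36 36 36 36 36.
Inner input = 33 b1 36 36 36 36 36 ∥ 4d 23.
Inner hash: sum = 51+177+54+54+54+54+54+77+35 = 610 → 02 62.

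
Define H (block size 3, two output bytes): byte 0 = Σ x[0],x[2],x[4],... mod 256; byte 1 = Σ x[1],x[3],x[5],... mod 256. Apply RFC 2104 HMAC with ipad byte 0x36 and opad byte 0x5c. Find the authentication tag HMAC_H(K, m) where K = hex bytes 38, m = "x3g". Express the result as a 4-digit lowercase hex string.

d5d3

Key hex bytes 38 is 1 byte ≤ B = 3; zero-pad to 3 bytes: K' = 38 00 00.
K' ⊕ ipad = 0e 36 36.  K' ⊕ opad = 64 5c 5c.
Inner input = (K'⊕ipad) ∥ m = 0e 36 36 ∥ 78 33 67.
Inner hash: even-index sum = 119 mod 256 = 119; odd-index sum = 277 mod 256 = 21 → 77 15.
Outer input = (K'⊕opad) ∥ inner = 64 5c 5c ∥ 77 15.
Outer hash (tag): even-index sum = 213 mod 256 = 213; odd-index sum = 211 mod 256 = 211 → d5 d3.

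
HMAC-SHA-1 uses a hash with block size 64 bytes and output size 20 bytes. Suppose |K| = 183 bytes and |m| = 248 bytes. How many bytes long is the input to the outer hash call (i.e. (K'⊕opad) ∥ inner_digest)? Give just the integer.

84

Key is 183 > 64 bytes, so it is hashed to 20 bytes then zero-padded to 64: |K'| = 64.
Outer input = (K'⊕opad) ∥ H(inner) → 64 + 20 = 84 bytes.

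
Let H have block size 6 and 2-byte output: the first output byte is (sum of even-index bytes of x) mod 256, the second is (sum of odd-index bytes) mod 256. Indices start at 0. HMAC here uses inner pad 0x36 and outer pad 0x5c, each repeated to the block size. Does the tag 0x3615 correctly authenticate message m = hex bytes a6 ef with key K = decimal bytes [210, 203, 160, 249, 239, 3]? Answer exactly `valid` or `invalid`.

invalid

Key decimal bytes [210, 203, 160, 249, 239, 3] = d2 cb a0 f9 ef 03 is exactly B = 6 bytes: K' = d2 cb a0 f9 ef 03.
K' ⊕ ipad = e4 fd 96 cf d9 35; K' ⊕ opad = 8e 97 fc a5 b3 5f.
Inner hash: even-index sum = 761 mod 256 = 249; odd-index sum = 752 mod 256 = 240 → f9 f0.
Outer hash (recomputed tag): even-index sum = 822 mod 256 = 54; odd-index sum = 651 mod 256 = 139 → 36 8b.
Recomputed tag = 368b; claimed = 3615 → mismatch.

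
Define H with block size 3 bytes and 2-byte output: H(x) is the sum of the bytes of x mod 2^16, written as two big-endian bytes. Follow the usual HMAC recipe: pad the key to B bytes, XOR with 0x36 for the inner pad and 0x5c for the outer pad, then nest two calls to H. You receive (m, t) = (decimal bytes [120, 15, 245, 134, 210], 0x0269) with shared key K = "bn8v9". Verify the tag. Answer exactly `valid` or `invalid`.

valid

Key "bn8v9" = 62 6e 38 76 39 is 5 bytes > B = 3, so hash it first: H(key) = 01 b7, then zero-pad to 3 bytes: K' = 01 b7 00.
K' ⊕ ipad = 37 81 36; K' ⊕ opad = 5d eb 5c.
Inner hash: sum = 55+129+54+120+15+245+134+210 = 962 → 03 c2.
Outer hash (recomputed tag): sum = 93+235+92+3+194 = 617 → 02 69.
Recomputed tag = 0269; claimed = 0269 → match.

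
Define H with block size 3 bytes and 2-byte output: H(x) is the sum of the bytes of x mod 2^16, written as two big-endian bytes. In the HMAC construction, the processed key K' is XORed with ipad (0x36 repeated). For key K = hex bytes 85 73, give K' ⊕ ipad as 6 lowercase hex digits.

Key hex bytes 85 73 is 2 bytes ≤ B = 3; zero-pad to 3 bytes: K' = 85 73 00.
XOR each byte with 0x36: 85⊕36=b3, 73⊕36=45, 00⊕36=36.

b34536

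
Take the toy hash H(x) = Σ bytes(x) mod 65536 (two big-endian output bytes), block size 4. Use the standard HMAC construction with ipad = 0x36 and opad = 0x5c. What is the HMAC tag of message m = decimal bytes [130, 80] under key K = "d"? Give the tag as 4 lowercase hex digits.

0213

Key "d" = 64 is 1 byte ≤ B = 4; zero-pad to 4 bytes: K' = 64 00 00 00.
K' ⊕ ipad = 52 36 36 36.  K' ⊕ opad = 38 5c 5c 5c.
Inner input = (K'⊕ipad) ∥ m = 52 36 36 36 ∥ 82 50.
Inner hash: sum = 82+54+54+54+130+80 = 454 → 01 c6.
Outer input = (K'⊕opad) ∥ inner = 38 5c 5c 5c ∥ 01 c6.
Outer hash (tag): sum = 56+92+92+92+1+198 = 531 → 02 13.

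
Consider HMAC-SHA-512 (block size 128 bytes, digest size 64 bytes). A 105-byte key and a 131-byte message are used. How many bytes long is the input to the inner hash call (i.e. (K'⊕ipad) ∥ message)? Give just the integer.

259

Key is 105 ≤ 128 bytes, zero-padded: |K'| = 128.
Inner input = (K'⊕ipad) ∥ m → 128 + 131 = 259 bytes.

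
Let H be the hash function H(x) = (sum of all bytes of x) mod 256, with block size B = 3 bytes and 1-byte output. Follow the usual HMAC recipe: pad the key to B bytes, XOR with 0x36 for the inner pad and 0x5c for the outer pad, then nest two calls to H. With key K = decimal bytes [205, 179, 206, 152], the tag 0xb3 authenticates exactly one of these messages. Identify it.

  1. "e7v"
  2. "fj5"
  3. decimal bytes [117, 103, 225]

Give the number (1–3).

2

Key decimal bytes [205, 179, 206, 152] = cd b3 ce 98 is 4 bytes > B = 3, so hash it first: H(key) = e6, then zero-pad to 3 bytes: K' = e6 00 00.
K' ⊕ ipad = d0 36 36; K' ⊕ opad = ba 5c 5c.
m1: inner = H(d0 36 36 65 37 76) = 4e; tag = H(ba 5c 5c 4e) = c0
m2: inner = H(d0 36 36 66 6a 35) = 41; tag = H(ba 5c 5c 41) = b3 ← matches
m3: inner = H(d0 36 36 75 67 e1) = f9; tag = H(ba 5c 5c f9) = 6b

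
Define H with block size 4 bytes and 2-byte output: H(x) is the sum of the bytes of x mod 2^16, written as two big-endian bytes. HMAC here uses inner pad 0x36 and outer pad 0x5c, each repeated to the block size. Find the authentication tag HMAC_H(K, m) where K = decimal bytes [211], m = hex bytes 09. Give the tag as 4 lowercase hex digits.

0234

Key decimal bytes [211] = d3 is 1 byte ≤ B = 4; zero-pad to 4 bytes: K' = d3 00 00 00.
K' ⊕ ipad = e5 36 36 36.  K' ⊕ opad = 8f 5c 5c 5c.
Inner input = (K'⊕ipad) ∥ m = e5 36 36 36 ∥ 09.
Inner hash: sum = 229+54+54+54+9 = 400 → 01 90.
Outer input = (K'⊕opad) ∥ inner = 8f 5c 5c 5c ∥ 01 90.
Outer hash (tag): sum = 143+92+92+92+1+144 = 564 → 02 34.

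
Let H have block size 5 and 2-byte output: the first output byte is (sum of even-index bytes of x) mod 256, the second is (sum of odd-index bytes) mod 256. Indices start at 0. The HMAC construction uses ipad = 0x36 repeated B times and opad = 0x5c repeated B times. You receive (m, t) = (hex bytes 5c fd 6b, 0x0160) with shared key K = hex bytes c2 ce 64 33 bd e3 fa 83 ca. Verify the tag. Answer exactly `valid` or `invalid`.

Key hex bytes c2 ce 64 33 bd e3 fa 83 ca is 9 bytes > B = 5, so hash it first: H(key) = a7 67, then zero-pad to 5 bytes: K' = a7 67 00 00 00.
K' ⊕ ipad = 91 51 36 36 36; K' ⊕ opad = fb 3b 5c 5c 5c.
Inner hash: even-index sum = 506 mod 256 = 250; odd-index sum = 334 mod 256 = 78 → fa 4e.
Outer hash (recomputed tag): even-index sum = 513 mod 256 = 1; odd-index sum = 401 mod 256 = 145 → 01 91.
Recomputed tag = 0191; claimed = 0160 → mismatch.

invalid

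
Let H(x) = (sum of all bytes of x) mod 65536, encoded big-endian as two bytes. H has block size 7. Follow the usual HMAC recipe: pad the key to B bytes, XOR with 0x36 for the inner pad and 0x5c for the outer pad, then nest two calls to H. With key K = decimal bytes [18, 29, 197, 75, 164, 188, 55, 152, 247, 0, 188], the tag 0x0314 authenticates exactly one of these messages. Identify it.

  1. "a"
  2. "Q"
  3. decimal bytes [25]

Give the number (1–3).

Key decimal bytes [18, 29, 197, 75, 164, 188, 55, 152, 247, 0, 188] = 12 1d c5 4b a4 bc 37 98 f7 00 bc is 11 bytes > B = 7, so hash it first: H(key) = 05 21, then zero-pad to 7 bytes: K' = 05 21 00 00 00 00 00.
K' ⊕ ipad = 33 17 36 36 36 36 36; K' ⊕ opad = 59 7d 5c 5c 5c 5c 5c.
m1: inner = H(33 17 36 36 36 36 36 61) = 01 b9; tag = H(59 7d 5c 5c 5c 5c 5c 01 b9) = 035c
m2: inner = H(33 17 36 36 36 36 36 51) = 01 a9; tag = H(59 7d 5c 5c 5c 5c 5c 01 a9) = 034c
m3: inner = H(33 17 36 36 36 36 36 19) = 01 71; tag = H(59 7d 5c 5c 5c 5c 5c 01 71) = 0314 ← matches

3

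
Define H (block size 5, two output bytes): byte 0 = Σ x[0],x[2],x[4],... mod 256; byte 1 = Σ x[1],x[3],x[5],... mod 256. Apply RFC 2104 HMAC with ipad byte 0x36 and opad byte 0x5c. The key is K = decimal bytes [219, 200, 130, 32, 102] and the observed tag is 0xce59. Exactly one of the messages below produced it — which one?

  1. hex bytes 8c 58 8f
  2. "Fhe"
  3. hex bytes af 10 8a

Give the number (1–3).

1

Key decimal bytes [219, 200, 130, 32, 102] = db c8 82 20 66 is exactly B = 5 bytes: K' = db c8 82 20 66.
K' ⊕ ipad = ed fe b4 16 50; K' ⊕ opad = 87 94 de 7c 3a.
m1: inner = H(ed fe b4 16 50 8c 58 8f) = 49 2f; tag = H(87 94 de 7c 3a 49 2f) = ce59 ← matches
m2: inner = H(ed fe b4 16 50 46 68 65) = 59 bf; tag = H(87 94 de 7c 3a 59 bf) = 5e69
m3: inner = H(ed fe b4 16 50 af 10 8a) = 01 4d; tag = H(87 94 de 7c 3a 01 4d) = ec11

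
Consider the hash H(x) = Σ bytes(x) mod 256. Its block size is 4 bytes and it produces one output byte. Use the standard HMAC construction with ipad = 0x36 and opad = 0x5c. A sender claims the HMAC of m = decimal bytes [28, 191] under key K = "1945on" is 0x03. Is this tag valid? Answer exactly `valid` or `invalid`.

valid

Key "1945on" = 31 39 34 35 6f 6e is 6 bytes > B = 4, so hash it first: H(key) = b0, then zero-pad to 4 bytes: K' = b0 00 00 00.
K' ⊕ ipad = 86 36 36 36; K' ⊕ opad = ec 5c 5c 5c.
Inner hash: sum = 134+54+54+54+28+191 = 515; mod 256 = 3 → 03.
Outer hash (recomputed tag): sum = 236+92+92+92+3 = 515; mod 256 = 3 → 03.
Recomputed tag = 03; claimed = 03 → match.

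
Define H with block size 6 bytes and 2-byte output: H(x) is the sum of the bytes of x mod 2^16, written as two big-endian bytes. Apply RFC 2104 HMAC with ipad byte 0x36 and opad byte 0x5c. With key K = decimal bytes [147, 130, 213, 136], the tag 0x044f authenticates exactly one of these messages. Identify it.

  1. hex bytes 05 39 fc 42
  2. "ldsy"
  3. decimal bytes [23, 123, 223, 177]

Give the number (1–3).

Key decimal bytes [147, 130, 213, 136] = 93 82 d5 88 is 4 bytes ≤ B = 6; zero-pad to 6 bytes: K' = 93 82 d5 88 00 00.
K' ⊕ ipad = a5 b4 e3 be 36 36; K' ⊕ opad = cf de 89 d4 5c 5c.
m1: inner = H(a5 b4 e3 be 36 36 05 39 fc 42) = 04 e2; tag = H(cf de 89 d4 5c 5c 04 e2) = 04a8
m2: inner = H(a5 b4 e3 be 36 36 6c 64 73 79) = 05 22; tag = H(cf de 89 d4 5c 5c 05 22) = 03e9
m3: inner = H(a5 b4 e3 be 36 36 17 7b df b1) = 05 88; tag = H(cf de 89 d4 5c 5c 05 88) = 044f ← matches

3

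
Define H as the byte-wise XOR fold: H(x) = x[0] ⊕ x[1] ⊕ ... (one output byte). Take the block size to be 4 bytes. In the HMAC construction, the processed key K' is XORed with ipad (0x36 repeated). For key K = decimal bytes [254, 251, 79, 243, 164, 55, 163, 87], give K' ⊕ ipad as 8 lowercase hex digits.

e8363636

Key decimal bytes [254, 251, 79, 243, 164, 55, 163, 87] = fe fb 4f f3 a4 37 a3 57 is 8 bytes > B = 4, so hash it first: H(key) = de, then zero-pad to 4 bytes: K' = de 00 00 00.
XOR each byte with 0x36: de⊕36=e8, 00⊕36=36, 00⊕36=36, 00⊕36=36.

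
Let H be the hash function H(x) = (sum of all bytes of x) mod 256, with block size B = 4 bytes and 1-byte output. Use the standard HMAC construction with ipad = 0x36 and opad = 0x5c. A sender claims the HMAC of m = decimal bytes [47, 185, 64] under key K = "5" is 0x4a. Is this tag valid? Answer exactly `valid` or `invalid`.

Key "5" = 35 is 1 byte ≤ B = 4; zero-pad to 4 bytes: K' = 35 00 00 00.
K' ⊕ ipad = 03 36 36 36; K' ⊕ opad = 69 5c 5c 5c.
Inner hash: sum = 3+54+54+54+47+185+64 = 461; mod 256 = 205 → cd.
Outer hash (recomputed tag): sum = 105+92+92+92+205 = 586; mod 256 = 74 → 4a.
Recomputed tag = 4a; claimed = 4a → match.

valid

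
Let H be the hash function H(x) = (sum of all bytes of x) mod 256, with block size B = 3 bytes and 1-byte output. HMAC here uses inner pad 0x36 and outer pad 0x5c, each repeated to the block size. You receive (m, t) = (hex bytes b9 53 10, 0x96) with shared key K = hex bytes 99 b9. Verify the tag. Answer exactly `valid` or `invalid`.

valid

Key hex bytes 99 b9 is 2 bytes ≤ B = 3; zero-pad to 3 bytes: K' = 99 b9 00.
K' ⊕ ipad = af 8f 36; K' ⊕ opad = c5 e5 5c.
Inner hash: sum = 175+143+54+185+83+16 = 656; mod 256 = 144 → 90.
Outer hash (recomputed tag): sum = 197+229+92+144 = 662; mod 256 = 150 → 96.
Recomputed tag = 96; claimed = 96 → match.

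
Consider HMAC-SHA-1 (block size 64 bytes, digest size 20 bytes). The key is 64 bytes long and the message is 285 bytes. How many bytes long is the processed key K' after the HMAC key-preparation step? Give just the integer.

Key is 64 ≤ 64 bytes, zero-padded: |K'| = 64.

64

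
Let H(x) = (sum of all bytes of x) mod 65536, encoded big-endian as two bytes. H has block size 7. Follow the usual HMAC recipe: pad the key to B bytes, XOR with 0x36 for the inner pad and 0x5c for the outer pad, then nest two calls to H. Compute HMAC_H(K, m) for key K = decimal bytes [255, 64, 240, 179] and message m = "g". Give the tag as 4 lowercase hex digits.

0404

Key decimal bytes [255, 64, 240, 179] = ff 40 f0 b3 is 4 bytes ≤ B = 7; zero-pad to 7 bytes: K' = ff 40 f0 b3 00 00 00.
K' ⊕ ipad = c9 76 c6 85 36 36 36.  K' ⊕ opad = a3 1c ac ef 5c 5c 5c.
Inner input = (K'⊕ipad) ∥ m = c9 76 c6 85 36 36 36 ∥ 67.
Inner hash: sum = 201+118+198+133+54+54+54+103 = 915 → 03 93.
Outer input = (K'⊕opad) ∥ inner = a3 1c ac ef 5c 5c 5c ∥ 03 93.
Outer hash (tag): sum = 163+28+172+239+92+92+92+3+147 = 1028 → 04 04.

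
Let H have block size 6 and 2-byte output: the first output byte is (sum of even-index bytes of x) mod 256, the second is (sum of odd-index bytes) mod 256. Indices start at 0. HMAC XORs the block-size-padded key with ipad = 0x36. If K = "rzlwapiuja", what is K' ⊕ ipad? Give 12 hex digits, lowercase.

240136363636

Key "rzlwapiuja" = 72 7a 6c 77 61 70 69 75 6a 61 is 10 bytes > B = 6, so hash it first: H(key) = 12 37, then zero-pad to 6 bytes: K' = 12 37 00 00 00 00.
XOR each byte with 0x36: 12⊕36=24, 37⊕36=01, 00⊕36=36, 00⊕36=36, 00⊕36=36, 00⊕36=36.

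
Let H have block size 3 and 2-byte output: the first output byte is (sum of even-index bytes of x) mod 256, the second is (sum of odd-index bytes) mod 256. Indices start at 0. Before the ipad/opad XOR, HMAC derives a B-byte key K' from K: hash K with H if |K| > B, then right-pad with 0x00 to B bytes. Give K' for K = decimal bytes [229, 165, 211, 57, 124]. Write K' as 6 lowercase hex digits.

|K| = 5 > B = 3, so first hash the key.
H(K): even-index sum = 564 mod 256 = 52; odd-index sum = 222 mod 256 = 222 → 34 de.
Zero-pad H(K) = 34 de to 3 bytes: K' = 34 de 00.

34de00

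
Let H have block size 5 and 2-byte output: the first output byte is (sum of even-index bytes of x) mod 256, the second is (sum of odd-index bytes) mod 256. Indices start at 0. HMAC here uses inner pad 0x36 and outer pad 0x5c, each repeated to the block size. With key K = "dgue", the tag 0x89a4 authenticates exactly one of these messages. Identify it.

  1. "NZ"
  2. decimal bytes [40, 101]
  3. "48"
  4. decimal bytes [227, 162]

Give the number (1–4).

2

Key "dgue" = 64 67 75 65 is 4 bytes ≤ B = 5; zero-pad to 5 bytes: K' = 64 67 75 65 00.
K' ⊕ ipad = 52 51 43 53 36; K' ⊕ opad = 38 3b 29 39 5c.
m1: inner = H(52 51 43 53 36 4e 5a) = 25 f2; tag = H(38 3b 29 39 5c 25 f2) = af99
m2: inner = H(52 51 43 53 36 28 65) = 30 cc; tag = H(38 3b 29 39 5c 30 cc) = 89a4 ← matches
m3: inner = H(52 51 43 53 36 34 38) = 03 d8; tag = H(38 3b 29 39 5c 03 d8) = 9577
m4: inner = H(52 51 43 53 36 e3 a2) = 6d 87; tag = H(38 3b 29 39 5c 6d 87) = 44e1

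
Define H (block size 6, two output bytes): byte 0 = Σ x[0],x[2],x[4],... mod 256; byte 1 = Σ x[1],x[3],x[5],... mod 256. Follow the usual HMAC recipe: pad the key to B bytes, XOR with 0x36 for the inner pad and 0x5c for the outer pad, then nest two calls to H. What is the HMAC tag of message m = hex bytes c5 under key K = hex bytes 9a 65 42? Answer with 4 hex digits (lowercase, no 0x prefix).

Key hex bytes 9a 65 42 is 3 bytes ≤ B = 6; zero-pad to 6 bytes: K' = 9a 65 42 00 00 00.
K' ⊕ ipad = ac 53 74 36 36 36.  K' ⊕ opad = c6 39 1e 5c 5c 5c.
Inner input = (K'⊕ipad) ∥ m = ac 53 74 36 36 36 ∥ c5.
Inner hash: even-index sum = 539 mod 256 = 27; odd-index sum = 191 mod 256 = 191 → 1b bf.
Outer input = (K'⊕opad) ∥ inner = c6 39 1e 5c 5c 5c ∥ 1b bf.
Outer hash (tag): even-index sum = 347 mod 256 = 91; odd-index sum = 432 mod 256 = 176 → 5b b0.

5bb0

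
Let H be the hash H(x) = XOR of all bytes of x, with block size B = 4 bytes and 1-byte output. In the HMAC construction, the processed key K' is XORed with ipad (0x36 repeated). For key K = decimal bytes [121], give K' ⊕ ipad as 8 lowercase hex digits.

4f363636

Key decimal bytes [121] = 79 is 1 byte ≤ B = 4; zero-pad to 4 bytes: K' = 79 00 00 00.
XOR each byte with 0x36: 79⊕36=4f, 00⊕36=36, 00⊕36=36, 00⊕36=36.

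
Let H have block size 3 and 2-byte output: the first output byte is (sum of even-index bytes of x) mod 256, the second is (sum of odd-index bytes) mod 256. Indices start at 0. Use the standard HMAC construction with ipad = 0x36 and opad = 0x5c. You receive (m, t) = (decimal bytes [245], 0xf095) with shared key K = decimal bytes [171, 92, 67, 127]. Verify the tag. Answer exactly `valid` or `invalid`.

Key decimal bytes [171, 92, 67, 127] = ab 5c 43 7f is 4 bytes > B = 3, so hash it first: H(key) = ee db, then zero-pad to 3 bytes: K' = ee db 00.
K' ⊕ ipad = d8 ed 36; K' ⊕ opad = b2 87 5c.
Inner hash: even-index sum = 270 mod 256 = 14; odd-index sum = 482 mod 256 = 226 → 0e e2.
Outer hash (recomputed tag): even-index sum = 496 mod 256 = 240; odd-index sum = 149 mod 256 = 149 → f0 95.
Recomputed tag = f095; claimed = f095 → match.

valid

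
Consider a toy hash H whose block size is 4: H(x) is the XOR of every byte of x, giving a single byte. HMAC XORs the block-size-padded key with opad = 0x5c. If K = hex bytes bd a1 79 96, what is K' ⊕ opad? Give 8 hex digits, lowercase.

Key hex bytes bd a1 79 96 is exactly B = 4 bytes: K' = bd a1 79 96.
XOR each byte with 0x5c: bd⊕5c=e1, a1⊕5c=fd, 79⊕5c=25, 96⊕5c=ca.

e1fd25ca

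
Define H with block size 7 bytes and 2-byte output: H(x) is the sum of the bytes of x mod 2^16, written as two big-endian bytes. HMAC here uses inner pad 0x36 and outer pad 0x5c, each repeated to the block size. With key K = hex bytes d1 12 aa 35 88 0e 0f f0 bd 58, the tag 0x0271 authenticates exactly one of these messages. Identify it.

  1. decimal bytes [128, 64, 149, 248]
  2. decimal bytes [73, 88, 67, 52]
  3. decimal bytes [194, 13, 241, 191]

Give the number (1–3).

Key hex bytes d1 12 aa 35 88 0e 0f f0 bd 58 is 10 bytes > B = 7, so hash it first: H(key) = 04 6c, then zero-pad to 7 bytes: K' = 04 6c 00 00 00 00 00.
K' ⊕ ipad = 32 5a 36 36 36 36 36; K' ⊕ opad = 58 30 5c 5c 5c 5c 5c.
m1: inner = H(32 5a 36 36 36 36 36 80 40 95 f8) = 03 e7; tag = H(58 30 5c 5c 5c 5c 5c 03 e7) = 033e
m2: inner = H(32 5a 36 36 36 36 36 49 58 43 34) = 02 b2; tag = H(58 30 5c 5c 5c 5c 5c 02 b2) = 0308
m3: inner = H(32 5a 36 36 36 36 36 c2 0d f1 bf) = 04 19; tag = H(58 30 5c 5c 5c 5c 5c 04 19) = 0271 ← matches

3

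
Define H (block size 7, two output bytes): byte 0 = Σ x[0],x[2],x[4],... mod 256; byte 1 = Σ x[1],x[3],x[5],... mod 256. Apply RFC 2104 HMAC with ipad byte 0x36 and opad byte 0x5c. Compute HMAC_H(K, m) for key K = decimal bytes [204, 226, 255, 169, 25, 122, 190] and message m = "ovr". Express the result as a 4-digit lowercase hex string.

Key decimal bytes [204, 226, 255, 169, 25, 122, 190] = cc e2 ff a9 19 7a be is exactly B = 7 bytes: K' = cc e2 ff a9 19 7a be.
K' ⊕ ipad = fa d4 c9 9f 2f 4c 88.  K' ⊕ opad = 90 be a3 f5 45 26 e2.
Inner input = (K'⊕ipad) ∥ m = fa d4 c9 9f 2f 4c 88 ∥ 6f 76 72.
Inner hash: even-index sum = 752 mod 256 = 240; odd-index sum = 672 mod 256 = 160 → f0 a0.
Outer input = (K'⊕opad) ∥ inner = 90 be a3 f5 45 26 e2 ∥ f0 a0.
Outer hash (tag): even-index sum = 762 mod 256 = 250; odd-index sum = 713 mod 256 = 201 → fa c9.

fac9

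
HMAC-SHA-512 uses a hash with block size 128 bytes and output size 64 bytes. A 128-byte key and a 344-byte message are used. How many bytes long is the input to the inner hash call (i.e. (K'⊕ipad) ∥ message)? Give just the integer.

Key is 128 ≤ 128 bytes, zero-padded: |K'| = 128.
Inner input = (K'⊕ipad) ∥ m → 128 + 344 = 472 bytes.

472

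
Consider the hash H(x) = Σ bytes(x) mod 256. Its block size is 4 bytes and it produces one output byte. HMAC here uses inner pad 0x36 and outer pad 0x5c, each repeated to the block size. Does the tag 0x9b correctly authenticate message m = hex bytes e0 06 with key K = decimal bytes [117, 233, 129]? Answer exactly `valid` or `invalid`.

Key decimal bytes [117, 233, 129] = 75 e9 81 is 3 bytes ≤ B = 4; zero-pad to 4 bytes: K' = 75 e9 81 00.
K' ⊕ ipad = 43 df b7 36; K' ⊕ opad = 29 b5 dd 5c.
Inner hash: sum = 67+223+183+54+224+6 = 757; mod 256 = 245 → f5.
Outer hash (recomputed tag): sum = 41+181+221+92+245 = 780; mod 256 = 12 → 0c.
Recomputed tag = 0c; claimed = 9b → mismatch.

invalid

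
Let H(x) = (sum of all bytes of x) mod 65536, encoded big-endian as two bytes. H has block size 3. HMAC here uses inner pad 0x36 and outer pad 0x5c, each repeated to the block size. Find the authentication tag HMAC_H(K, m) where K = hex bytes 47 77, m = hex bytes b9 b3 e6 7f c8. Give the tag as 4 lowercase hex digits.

0127

Key hex bytes 47 77 is 2 bytes ≤ B = 3; zero-pad to 3 bytes: K' = 47 77 00.
K' ⊕ ipad = 71 41 36.  K' ⊕ opad = 1b 2b 5c.
Inner input = (K'⊕ipad) ∥ m = 71 41 36 ∥ b9 b3 e6 7f c8.
Inner hash: sum = 113+65+54+185+179+230+127+200 = 1153 → 04 81.
Outer input = (K'⊕opad) ∥ inner = 1b 2b 5c ∥ 04 81.
Outer hash (tag): sum = 27+43+92+4+129 = 295 → 01 27.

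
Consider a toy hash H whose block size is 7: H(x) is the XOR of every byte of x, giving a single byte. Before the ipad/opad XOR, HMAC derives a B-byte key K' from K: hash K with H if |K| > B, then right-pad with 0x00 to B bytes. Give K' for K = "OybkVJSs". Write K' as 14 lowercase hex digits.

|K| = 8 > B = 7, so first hash the key.
H(K): XOR 4f⊕79⊕62⊕6b⊕56⊕4a⊕53⊕73 = 03.
Zero-pad H(K) = 03 to 7 bytes: K' = 03 00 00 00 00 00 00.

03000000000000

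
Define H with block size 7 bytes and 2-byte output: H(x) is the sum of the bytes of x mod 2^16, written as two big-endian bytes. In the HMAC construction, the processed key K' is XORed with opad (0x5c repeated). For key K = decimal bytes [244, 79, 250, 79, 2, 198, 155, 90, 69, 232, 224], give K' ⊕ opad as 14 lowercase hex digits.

Key decimal bytes [244, 79, 250, 79, 2, 198, 155, 90, 69, 232, 224] = f4 4f fa 4f 02 c6 9b 5a 45 e8 e0 is 11 bytes > B = 7, so hash it first: H(key) = 06 56, then zero-pad to 7 bytes: K' = 06 56 00 00 00 00 00.
XOR each byte with 0x5c: 06⊕5c=5a, 56⊕5c=0a, 00⊕5c=5c, 00⊕5c=5c, 00⊕5c=5c, 00⊕5c=5c, 00⊕5c=5c.

5a0a5c5c5c5c5c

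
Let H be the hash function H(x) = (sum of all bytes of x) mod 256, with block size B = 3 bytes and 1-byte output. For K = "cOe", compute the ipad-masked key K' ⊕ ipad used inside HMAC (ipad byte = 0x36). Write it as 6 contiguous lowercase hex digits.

557953

Key "cOe" = 63 4f 65 is exactly B = 3 bytes: K' = 63 4f 65.
XOR each byte with 0x36: 63⊕36=55, 4f⊕36=79, 65⊕36=53.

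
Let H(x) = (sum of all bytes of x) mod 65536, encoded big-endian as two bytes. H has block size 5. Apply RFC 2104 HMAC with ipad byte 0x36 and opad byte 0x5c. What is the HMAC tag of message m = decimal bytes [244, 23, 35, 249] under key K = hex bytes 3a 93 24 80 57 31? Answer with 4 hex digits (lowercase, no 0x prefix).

Key hex bytes 3a 93 24 80 57 31 is 6 bytes > B = 5, so hash it first: H(key) = 01 f9, then zero-pad to 5 bytes: K' = 01 f9 00 00 00.
K' ⊕ ipad = 37 cf 36 36 36.  K' ⊕ opad = 5d a5 5c 5c 5c.
Inner input = (K'⊕ipad) ∥ m = 37 cf 36 36 36 ∥ f4 17 23 f9.
Inner hash: sum = 55+207+54+54+54+244+23+35+249 = 975 → 03 cf.
Outer input = (K'⊕opad) ∥ inner = 5d a5 5c 5c 5c ∥ 03 cf.
Outer hash (tag): sum = 93+165+92+92+92+3+207 = 744 → 02 e8.

02e8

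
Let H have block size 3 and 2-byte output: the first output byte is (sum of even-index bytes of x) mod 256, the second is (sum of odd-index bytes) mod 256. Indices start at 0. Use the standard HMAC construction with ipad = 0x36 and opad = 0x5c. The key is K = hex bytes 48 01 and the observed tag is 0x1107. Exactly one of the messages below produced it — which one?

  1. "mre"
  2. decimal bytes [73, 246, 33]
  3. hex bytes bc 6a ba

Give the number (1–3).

Key hex bytes 48 01 is 2 bytes ≤ B = 3; zero-pad to 3 bytes: K' = 48 01 00.
K' ⊕ ipad = 7e 37 36; K' ⊕ opad = 14 5d 5c.
m1: inner = H(7e 37 36 6d 72 65) = 26 09; tag = H(14 5d 5c 26 09) = 7983
m2: inner = H(7e 37 36 49 f6 21) = aa a1; tag = H(14 5d 5c aa a1) = 1107 ← matches
m3: inner = H(7e 37 36 bc 6a ba) = 1e ad; tag = H(14 5d 5c 1e ad) = 1d7b

2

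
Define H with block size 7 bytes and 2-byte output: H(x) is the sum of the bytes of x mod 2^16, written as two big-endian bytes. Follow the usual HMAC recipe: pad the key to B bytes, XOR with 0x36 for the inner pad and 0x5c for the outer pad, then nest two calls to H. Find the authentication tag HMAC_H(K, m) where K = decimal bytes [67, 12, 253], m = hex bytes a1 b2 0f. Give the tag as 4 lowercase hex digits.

0337

Key decimal bytes [67, 12, 253] = 43 0c fd is 3 bytes ≤ B = 7; zero-pad to 7 bytes: K' = 43 0c fd 00 00 00 00.
K' ⊕ ipad = 75 3a cb 36 36 36 36.  K' ⊕ opad = 1f 50 a1 5c 5c 5c 5c.
Inner input = (K'⊕ipad) ∥ m = 75 3a cb 36 36 36 36 ∥ a1 b2 0f.
Inner hash: sum = 117+58+203+54+54+54+54+161+178+15 = 948 → 03 b4.
Outer input = (K'⊕opad) ∥ inner = 1f 50 a1 5c 5c 5c 5c ∥ 03 b4.
Outer hash (tag): sum = 31+80+161+92+92+92+92+3+180 = 823 → 03 37.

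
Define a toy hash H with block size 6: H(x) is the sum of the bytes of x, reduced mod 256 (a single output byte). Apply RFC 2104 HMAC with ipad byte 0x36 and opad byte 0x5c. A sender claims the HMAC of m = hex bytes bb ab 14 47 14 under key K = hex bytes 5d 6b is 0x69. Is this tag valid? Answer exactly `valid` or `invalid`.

Key hex bytes 5d 6b is 2 bytes ≤ B = 6; zero-pad to 6 bytes: K' = 5d 6b 00 00 00 00.
K' ⊕ ipad = 6b 5d 36 36 36 36; K' ⊕ opad = 01 37 5c 5c 5c 5c.
Inner hash: sum = 107+93+54+54+54+54+187+171+20+71+20 = 885; mod 256 = 117 → 75.
Outer hash (recomputed tag): sum = 1+55+92+92+92+92+117 = 541; mod 256 = 29 → 1d.
Recomputed tag = 1d; claimed = 69 → mismatch.

invalid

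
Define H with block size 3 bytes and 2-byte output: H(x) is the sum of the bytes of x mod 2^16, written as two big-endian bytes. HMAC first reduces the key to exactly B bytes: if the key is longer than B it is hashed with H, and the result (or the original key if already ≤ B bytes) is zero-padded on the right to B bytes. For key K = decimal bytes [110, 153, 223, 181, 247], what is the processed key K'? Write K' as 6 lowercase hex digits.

|K| = 5 > B = 3, so first hash the key.
H(K): sum = 110+153+223+181+247 = 914 → 03 92.
Zero-pad H(K) = 03 92 to 3 bytes: K' = 03 92 00.

039200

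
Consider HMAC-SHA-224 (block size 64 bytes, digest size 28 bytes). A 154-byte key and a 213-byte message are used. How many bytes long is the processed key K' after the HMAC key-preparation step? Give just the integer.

Key is 154 > 64 bytes, so it is hashed to 28 bytes then zero-padded to 64: |K'| = 64.

64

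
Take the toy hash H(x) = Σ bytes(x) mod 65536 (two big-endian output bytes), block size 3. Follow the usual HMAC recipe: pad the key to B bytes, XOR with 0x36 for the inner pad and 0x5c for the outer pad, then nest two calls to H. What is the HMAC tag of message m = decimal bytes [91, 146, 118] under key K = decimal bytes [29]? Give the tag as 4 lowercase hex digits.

01f4

Key decimal bytes [29] = 1d is 1 byte ≤ B = 3; zero-pad to 3 bytes: K' = 1d 00 00.
K' ⊕ ipad = 2b 36 36.  K' ⊕ opad = 41 5c 5c.
Inner input = (K'⊕ipad) ∥ m = 2b 36 36 ∥ 5b 92 76.
Inner hash: sum = 43+54+54+91+146+118 = 506 → 01 fa.
Outer input = (K'⊕opad) ∥ inner = 41 5c 5c ∥ 01 fa.
Outer hash (tag): sum = 65+92+92+1+250 = 500 → 01 f4.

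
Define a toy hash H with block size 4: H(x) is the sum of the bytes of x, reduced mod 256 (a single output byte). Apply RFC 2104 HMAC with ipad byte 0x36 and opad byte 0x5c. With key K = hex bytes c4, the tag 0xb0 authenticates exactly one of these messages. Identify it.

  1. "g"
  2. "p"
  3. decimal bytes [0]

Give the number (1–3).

Key hex bytes c4 is 1 byte ≤ B = 4; zero-pad to 4 bytes: K' = c4 00 00 00.
K' ⊕ ipad = f2 36 36 36; K' ⊕ opad = 98 5c 5c 5c.
m1: inner = H(f2 36 36 36 67) = fb; tag = H(98 5c 5c 5c fb) = a7
m2: inner = H(f2 36 36 36 70) = 04; tag = H(98 5c 5c 5c 04) = b0 ← matches
m3: inner = H(f2 36 36 36 00) = 94; tag = H(98 5c 5c 5c 94) = 40

2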